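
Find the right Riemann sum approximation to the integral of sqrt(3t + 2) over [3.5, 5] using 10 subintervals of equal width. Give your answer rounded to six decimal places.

5.799204

Δt = (5 − 3.5)/10 = 0.15.
Right endpoints: 3.65, 3.8, 3.95, 4.1, 4.25, 4.4, 4.55, 4.7, 4.85, 5.
f(3.65) ≈ 3.598611, f(3.8) ≈ 3.660601, f(3.95) ≈ 3.721559, f(4.1) ≈ 3.781534, f(4.25) ≈ 3.840573, f(4.4) ≈ 3.898718, f(4.55) ≈ 3.956008, f(4.7) ≈ 4.012481, f(4.85) ≈ 4.068169, f(5) ≈ 4.123106.
Sum = Δt · [f(3.65) + f(3.8) + f(3.95) + ...].
Sum ≈ 5.799204.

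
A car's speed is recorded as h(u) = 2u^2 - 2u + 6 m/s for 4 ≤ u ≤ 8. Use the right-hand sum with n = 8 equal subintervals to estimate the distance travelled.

297

Δu = (8 − 4)/8 = 0.5.
Right endpoints: 4.5, 5, 5.5, 6, 6.5, 7, 7.5, 8.
h(4.5) = 37.5, h(5) = 46, h(5.5) = 55.5, h(6) = 66, h(6.5) = 77.5, h(7) = 90, h(7.5) = 103.5, h(8) = 118.
Sum = Δu · [h(4.5) + h(5) + h(5.5) + ...].
Sum = 297.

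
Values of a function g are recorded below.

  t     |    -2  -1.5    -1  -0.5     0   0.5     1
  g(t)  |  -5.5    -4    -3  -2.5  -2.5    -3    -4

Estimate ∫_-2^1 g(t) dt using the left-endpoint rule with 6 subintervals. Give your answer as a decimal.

-10.25

Δt = 0.5.
Sum = 0.5·[(-5.5) + (-4) + (-3) + (-2.5) + (-2.5) + (-3)] = -10.25.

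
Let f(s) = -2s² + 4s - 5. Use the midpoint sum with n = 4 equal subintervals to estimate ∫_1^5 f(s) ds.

-54

Δs = (5 − 1)/4 = 1.
Midpoints: 1.5, 2.5, 3.5, 4.5.
f(1.5) = -3.5, f(2.5) = -7.5, f(3.5) = -15.5, f(4.5) = -27.5.
Sum = Δs · [f(1.5) + f(2.5) + f(3.5) + f(4.5)].
Sum = -54.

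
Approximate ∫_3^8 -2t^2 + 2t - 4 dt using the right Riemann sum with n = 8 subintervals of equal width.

Δt = (8 − 3)/8 = 0.625.
Right endpoints: 3.625, 4.25, 4.875, 5.5, 6.125, 6.75, 7.375, 8.
f(3.625) = -23.03125, f(4.25) = -31.625, f(4.875) = -41.78125, f(5.5) = -53.5, f(6.125) = -66.78125, f(6.75) = -81.625, f(7.375) = -98.03125, f(8) = -116.
Sum = Δt · [f(3.625) + f(4.25) + f(4.875) + ...].
Sum = -320.234375.

-320.234375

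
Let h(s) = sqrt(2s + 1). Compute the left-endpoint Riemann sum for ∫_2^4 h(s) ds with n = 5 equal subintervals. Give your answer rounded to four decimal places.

5.1189

Δs = (4 − 2)/5 = 0.4.
Left endpoints: 2, 2.4, 2.8, 3.2, 3.6.
h(2) ≈ 2.2361, h(2.4) ≈ 2.4083, h(2.8) ≈ 2.5690, h(3.2) ≈ 2.7203, h(3.6) ≈ 2.8636.
Sum = Δs · [h(2) + h(2.4) + h(2.8) + h(3.2) + h(3.6)].
Sum ≈ 5.1189.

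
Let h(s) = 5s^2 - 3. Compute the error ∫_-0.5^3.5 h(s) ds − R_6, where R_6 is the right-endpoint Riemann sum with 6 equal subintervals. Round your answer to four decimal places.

-21.4815

Exact integral: ∫_-0.5^3.5 h(s) ds ≈ 59.666667.
R_6 ≈ 81.148148.
Error ≈ 59.666667 − 81.148148 ≈ -21.4815.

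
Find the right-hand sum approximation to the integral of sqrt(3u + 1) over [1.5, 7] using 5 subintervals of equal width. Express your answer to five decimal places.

21.32244

Δu = (7 − 1.5)/5 = 1.1.
Right endpoints: 2.6, 3.7, 4.8, 5.9, 7.
f(2.6) ≈ 2.96648, f(3.7) ≈ 3.47851, f(4.8) ≈ 3.92428, f(5.9) ≈ 4.32435, f(7) ≈ 4.69042.
Sum = Δu · [f(2.6) + f(3.7) + f(4.8) + f(5.9) + f(7)].
Sum ≈ 21.32244.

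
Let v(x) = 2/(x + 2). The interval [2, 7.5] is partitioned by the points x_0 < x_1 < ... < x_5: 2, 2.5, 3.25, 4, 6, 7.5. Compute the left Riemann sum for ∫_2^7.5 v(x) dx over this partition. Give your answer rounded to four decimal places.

Subinterval widths: 0.5, 0.75, 0.75, 2, 1.5.
Left endpoints: 2, 2.5, 3.25, 4, 6.
v(2) = 0.5, v(2.5) = 4/9, v(3.25) = 8/21, v(4) = 1/3, v(6) = 0.25.
Sum = Σ Δx_i · v(x_i).
Sum ≈ 1.9107.

1.9107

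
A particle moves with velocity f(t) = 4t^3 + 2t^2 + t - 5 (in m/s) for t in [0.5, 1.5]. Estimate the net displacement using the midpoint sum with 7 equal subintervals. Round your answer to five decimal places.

3.14286

Δt = (1.5 − 0.5)/7 = 1/7.
Midpoints: 4/7, 5/7, 6/7, 1, 8/7, 9/7, 10/7.
f(4/7) = -1039/343, f(5/7) = -620/343, f(6/7) = -53/343, f(1) = 2, f(8/7) = 1621/343, f(9/7) = 2776/343, f(10/7) = 4175/343.
Sum = Δt · [f(4/7) + f(5/7) + f(6/7) + ...].
Sum ≈ 3.14286.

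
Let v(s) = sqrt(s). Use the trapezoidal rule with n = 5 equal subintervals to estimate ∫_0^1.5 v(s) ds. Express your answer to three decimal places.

Δs = (1.5 − 0)/5 = 0.3.
v(0) ≈ 0.000, v(0.3) ≈ 0.548, v(0.6) ≈ 0.775, v(0.9) ≈ 0.949, v(1.2) ≈ 1.095, v(1.5) ≈ 1.225.
T_5 = (Δs/2)·[v(s_0) + 2v(s_1) + ... + 2v(s_{4}) + v(s_5)].
Sum ≈ 1.194.

1.194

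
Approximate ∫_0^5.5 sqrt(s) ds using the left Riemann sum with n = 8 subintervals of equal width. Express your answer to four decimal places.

7.6828

Δs = (5.5 − 0)/8 = 0.6875.
Left endpoints: 0, 0.6875, 1.375, 2.0625, 2.75, 3.4375, 4.125, 4.8125.
f(0) ≈ 0.0000, f(0.6875) ≈ 0.8292, f(1.375) ≈ 1.1726, f(2.0625) ≈ 1.4361, f(2.75) ≈ 1.6583, f(3.4375) ≈ 1.8540, f(4.125) ≈ 2.0310, f(4.8125) ≈ 2.1937.
Sum = Δs · [f(0) + f(0.6875) + f(1.375) + ...].
Sum ≈ 7.6828.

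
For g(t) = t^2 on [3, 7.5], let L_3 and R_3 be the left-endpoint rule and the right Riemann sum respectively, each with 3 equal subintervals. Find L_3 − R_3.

L_3 = 97.875.
R_3 = 168.75.
L_3 − R_3 = -70.875.

-70.875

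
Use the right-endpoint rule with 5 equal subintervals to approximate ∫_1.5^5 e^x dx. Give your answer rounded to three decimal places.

Δx = (5 − 1.5)/5 = 0.7.
Right endpoints: 2.2, 2.9, 3.6, 4.3, 5.
f(2.2) ≈ 9.025, f(2.9) ≈ 18.174, f(3.6) ≈ 36.598, f(4.3) ≈ 73.700, f(5) ≈ 148.413.
Sum = Δx · [f(2.2) + f(2.9) + f(3.6) + f(4.3) + f(5)].
Sum ≈ 200.137.

200.137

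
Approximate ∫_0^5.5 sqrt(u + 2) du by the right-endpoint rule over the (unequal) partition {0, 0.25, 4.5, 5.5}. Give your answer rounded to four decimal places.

13.9490

Subinterval widths: 0.25, 4.25, 1.
Right endpoints: 0.25, 4.5, 5.5.
f(0.25) ≈ 1.5000, f(4.5) ≈ 2.5495, f(5.5) ≈ 2.7386.
Sum = Σ Δu_i · f(u_i).
Sum ≈ 13.9490.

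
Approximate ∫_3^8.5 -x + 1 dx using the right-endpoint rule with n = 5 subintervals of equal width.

-29.15

Δx = (8.5 − 3)/5 = 1.1.
Right endpoints: 4.1, 5.2, 6.3, 7.4, 8.5.
f(4.1) = -3.1, f(5.2) = -4.2, f(6.3) = -5.3, f(7.4) = -6.4, f(8.5) = -7.5.
Sum = Δx · [f(4.1) + f(5.2) + f(6.3) + f(7.4) + f(8.5)].
Sum = -29.15.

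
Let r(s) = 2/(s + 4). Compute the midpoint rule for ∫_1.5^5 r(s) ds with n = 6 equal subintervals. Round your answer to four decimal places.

Δs = (5 − 1.5)/6 = 7/12.
Midpoints: 43/24, 2.375, 71/24, 85/24, 4.125, 113/24.
r(43/24) = 48/139, r(2.375) = 16/51, r(71/24) = 48/167, r(85/24) = 48/181, r(4.125) = 16/65, r(113/24) = 48/209.
Sum = Δs · [r(43/24) + r(2.375) + r(71/24) + ...].
Sum ≈ 0.9844.

0.9844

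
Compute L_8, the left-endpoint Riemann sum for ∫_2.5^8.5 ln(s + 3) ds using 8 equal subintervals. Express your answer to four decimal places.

Δs = (8.5 − 2.5)/8 = 0.75.
Left endpoints: 2.5, 3.25, 4, 4.75, 5.5, 6.25, 7, 7.75.
f(2.5) ≈ 1.7047, f(3.25) ≈ 1.8326, f(4) ≈ 1.9459, f(4.75) ≈ 2.0477, f(5.5) ≈ 2.1401, f(6.25) ≈ 2.2246, f(7) ≈ 2.3026, f(7.75) ≈ 2.3749.
Sum = Δs · [f(2.5) + f(3.25) + f(4) + ...].
Sum ≈ 12.4298.

12.4298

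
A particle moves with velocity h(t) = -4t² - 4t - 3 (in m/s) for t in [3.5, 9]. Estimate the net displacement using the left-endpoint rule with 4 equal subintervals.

-871.578125

Δt = (9 − 3.5)/4 = 1.375.
Left endpoints: 3.5, 4.875, 6.25, 7.625.
h(3.5) = -66, h(4.875) = -117.5625, h(6.25) = -184.25, h(7.625) = -266.0625.
Sum = Δt · [h(3.5) + h(4.875) + h(6.25) + h(7.625)].
Sum = -871.578125.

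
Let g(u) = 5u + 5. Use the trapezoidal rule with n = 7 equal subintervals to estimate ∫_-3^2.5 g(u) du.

20.625

Δu = (2.5 − (-3))/7 = 11/14.
g(-3) = -10, g(-31/14) = -85/14, g(-10/7) = -15/7, g(-9/14) = 25/14, g(1/7) = 40/7, g(13/14) = 135/14, g(12/7) = 95/7, g(2.5) = 17.5.
T_7 = (Δu/2)·[g(u_0) + 2g(u_1) + ... + 2g(u_{6}) + g(u_7)].
Sum = 20.625.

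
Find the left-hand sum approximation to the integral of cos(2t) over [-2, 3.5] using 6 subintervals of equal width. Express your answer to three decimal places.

Δt = (3.5 − (-2))/6 = 11/12.
Left endpoints: -2, -13/12, -1/6, 0.75, 5/3, 31/12.
f(-2) ≈ -0.654, f(-13/12) ≈ -0.561, f(-1/6) ≈ 0.945, f(0.75) ≈ 0.071, f(5/3) ≈ -0.982, f(31/12) ≈ 0.439.
Sum = Δt · [f(-2) + f(-13/12) + f(-1/6) + ...].
Sum ≈ -0.680.

-0.680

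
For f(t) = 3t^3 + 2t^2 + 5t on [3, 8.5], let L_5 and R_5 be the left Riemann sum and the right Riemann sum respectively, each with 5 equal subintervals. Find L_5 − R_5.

-2106.9125

L_5 = 3410.
R_5 = 5516.9125.
L_5 − R_5 = -2106.9125.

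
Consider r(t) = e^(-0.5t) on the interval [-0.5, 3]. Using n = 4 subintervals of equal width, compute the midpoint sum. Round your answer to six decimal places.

2.104963

Δt = (3 − (-0.5))/4 = 0.875.
Midpoints: -0.0625, 0.8125, 1.6875, 2.5625.
r(-0.0625) ≈ 1.031743, r(0.8125) ≈ 0.666144, r(1.6875) ≈ 0.430095, r(2.5625) ≈ 0.277690.
Sum = Δt · [r(-0.0625) + r(0.8125) + r(1.6875) + r(2.5625)].
Sum ≈ 2.104963.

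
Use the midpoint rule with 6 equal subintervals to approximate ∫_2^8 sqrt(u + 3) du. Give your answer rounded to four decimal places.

Δu = (8 − 2)/6 = 1.
Midpoints: 2.5, 3.5, 4.5, 5.5, 6.5, 7.5.
f(2.5) ≈ 2.3452, f(3.5) ≈ 2.5495, f(4.5) ≈ 2.7386, f(5.5) ≈ 2.9155, f(6.5) ≈ 3.0822, f(7.5) ≈ 3.2404.
Sum = Δu · [f(2.5) + f(3.5) + f(4.5) + ...].
Sum ≈ 16.8714.

16.8714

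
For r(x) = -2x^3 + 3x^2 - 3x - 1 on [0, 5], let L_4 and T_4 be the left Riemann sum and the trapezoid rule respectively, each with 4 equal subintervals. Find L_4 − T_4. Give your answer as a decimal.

118.75

L_4 = -126.875.
T_4 = -245.625.
L_4 − T_4 = 118.75.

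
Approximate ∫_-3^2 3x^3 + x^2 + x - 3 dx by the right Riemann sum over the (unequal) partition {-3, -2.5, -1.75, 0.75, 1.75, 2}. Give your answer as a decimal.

Subinterval widths: 0.5, 0.75, 2.5, 1, 0.25.
Right endpoints: -2.5, -1.75, 0.75, 1.75, 2.
f(-2.5) = -46.125, f(-1.75) = -17.765625, f(0.75) = -0.421875, f(1.75) = 17.890625, f(2) = 27.
Sum = Σ Δx_i · f(x_i).
Sum = -12.80078125.

-12.80078125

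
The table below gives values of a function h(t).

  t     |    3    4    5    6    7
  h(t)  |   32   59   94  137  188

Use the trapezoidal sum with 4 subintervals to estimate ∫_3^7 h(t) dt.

400

Δt = 1.
T_4 = (1/2)·[32 + 2·59 + 2·94 + 2·137 + 188] = 400.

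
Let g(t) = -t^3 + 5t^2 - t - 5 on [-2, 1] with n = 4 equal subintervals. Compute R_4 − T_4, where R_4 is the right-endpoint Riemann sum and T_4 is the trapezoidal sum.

R_4 = -3.046875.
T_4 = 7.078125.
R_4 − T_4 = -10.125.

-10.125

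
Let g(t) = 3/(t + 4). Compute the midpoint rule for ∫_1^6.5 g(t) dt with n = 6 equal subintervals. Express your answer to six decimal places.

Δt = (6.5 − 1)/6 = 11/12.
Midpoints: 35/24, 2.375, 79/24, 101/24, 5.125, 145/24.
g(35/24) = 72/131, g(2.375) = 8/17, g(79/24) = 72/175, g(101/24) = 72/197, g(5.125) = 24/73, g(145/24) = 72/241.
Sum = Δt · [g(35/24) + g(2.375) + g(79/24) + ...].
Sum ≈ 2.222586.

2.222586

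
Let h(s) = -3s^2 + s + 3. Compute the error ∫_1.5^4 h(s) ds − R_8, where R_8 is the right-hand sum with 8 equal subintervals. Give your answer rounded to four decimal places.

6.1768

Exact integral: ∫_1.5^4 h(s) ds = -46.25.
R_8 ≈ -52.426758.
Error ≈ -46.25 − (-52.426758) ≈ 6.1768.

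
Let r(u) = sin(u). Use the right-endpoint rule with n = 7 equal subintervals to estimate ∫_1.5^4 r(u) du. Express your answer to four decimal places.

0.4034

Δu = (4 − 1.5)/7 = 5/14.
Right endpoints: 13/7, 31/14, 18/7, 41/14, 23/7, 51/14, 4.
r(13/7) ≈ 0.9593, r(31/14) ≈ 0.8000, r(18/7) ≈ 0.5398, r(41/14) ≈ 0.2114, r(23/7) ≈ -0.1436, r(51/14) ≈ -0.4805, r(4) ≈ -0.7568.
Sum = Δu · [r(13/7) + r(31/14) + r(18/7) + ...].
Sum ≈ 0.4034.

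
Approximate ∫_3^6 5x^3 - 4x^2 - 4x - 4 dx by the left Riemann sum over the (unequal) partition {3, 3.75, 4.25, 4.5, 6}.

Subinterval widths: 0.75, 0.5, 0.25, 1.5.
Left endpoints: 3, 3.75, 4.25, 4.5.
f(3) = 83, f(3.75) = 188.421875, f(4.25) = 290.578125, f(4.5) = 352.625.
Sum = Σ Δx_i · f(x_i).
Sum = 758.04296875.

758.04296875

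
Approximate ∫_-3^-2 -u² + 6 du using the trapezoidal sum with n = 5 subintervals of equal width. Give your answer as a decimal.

Δu = (-2 − (-3))/5 = 0.2.
f(-3) = -3, f(-2.8) = -1.84, f(-2.6) = -0.76, f(-2.4) = 0.24, f(-2.2) = 1.16, f(-2) = 2.
T_5 = (Δu/2)·[f(u_0) + 2f(u_1) + ... + 2f(u_{4}) + f(u_5)].
Sum = -0.34.

-0.34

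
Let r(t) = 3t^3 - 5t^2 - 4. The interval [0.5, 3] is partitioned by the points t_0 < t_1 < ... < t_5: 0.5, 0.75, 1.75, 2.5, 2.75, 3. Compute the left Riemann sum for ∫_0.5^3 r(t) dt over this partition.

Subinterval widths: 0.25, 1, 0.75, 0.25, 0.25.
Left endpoints: 0.5, 0.75, 1.75, 2.5, 2.75.
r(0.5) = -4.875, r(0.75) = -5.546875, r(1.75) = -3.234375, r(2.5) = 11.625, r(2.75) = 20.578125.
Sum = Σ Δt_i · r(t_i).
Sum = -1.140625.

-1.140625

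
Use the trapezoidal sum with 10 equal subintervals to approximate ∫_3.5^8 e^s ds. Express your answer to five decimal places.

Δs = (8 − 3.5)/10 = 0.45.
f(3.5) ≈ 33.11545, f(3.95) ≈ 51.93537, f(4.4) ≈ 81.45087, f(4.85) ≈ 127.74039, f(5.3) ≈ 200.33681, f(5.75) ≈ 314.19066, f(6.2) ≈ 492.74904, f(6.65) ≈ 772.78433, f(7.1) ≈ 1211.96707, f(7.55) ≈ 1900.74273, f(8) ≈ 2980.95799.
T_10 = (Δs/2)·[f(s_0) + 2f(s_1) + ... + 2f(s_{9}) + f(s_10)].
Sum ≈ 2997.42029.

2997.42029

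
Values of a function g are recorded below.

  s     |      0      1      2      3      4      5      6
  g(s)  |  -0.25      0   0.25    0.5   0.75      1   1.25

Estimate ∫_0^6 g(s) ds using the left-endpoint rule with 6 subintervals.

2.25

Δs = 1.
Sum = 1·[(-0.25) + 0 + 0.25 + 0.5 + 0.75 + 1] = 2.25.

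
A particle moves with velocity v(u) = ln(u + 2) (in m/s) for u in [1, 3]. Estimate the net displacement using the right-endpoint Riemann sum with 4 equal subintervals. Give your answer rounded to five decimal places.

2.87629

Δu = (3 − 1)/4 = 0.5.
Right endpoints: 1.5, 2, 2.5, 3.
v(1.5) ≈ 1.25276, v(2) ≈ 1.38629, v(2.5) ≈ 1.50408, v(3) ≈ 1.60944.
Sum = Δu · [v(1.5) + v(2) + v(2.5) + v(3)].
Sum ≈ 2.87629.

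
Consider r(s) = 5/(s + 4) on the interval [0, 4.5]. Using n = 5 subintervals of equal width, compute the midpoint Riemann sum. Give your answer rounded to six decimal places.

3.760734

Δs = (4.5 − 0)/5 = 0.9.
Midpoints: 0.45, 1.35, 2.25, 3.15, 4.05.
r(0.45) = 100/89, r(1.35) = 100/107, r(2.25) = 0.8, r(3.15) = 100/143, r(4.05) = 100/161.
Sum = Δs · [r(0.45) + r(1.35) + r(2.25) + r(3.15) + r(4.05)].
Sum ≈ 3.760734.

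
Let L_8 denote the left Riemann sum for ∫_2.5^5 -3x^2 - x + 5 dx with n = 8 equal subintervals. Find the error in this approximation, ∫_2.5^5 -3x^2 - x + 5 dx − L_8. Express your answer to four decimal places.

-9.0576

Exact integral: ∫_2.5^5 f(x) dx = -106.25.
L_8 ≈ -97.192383.
Error ≈ -106.25 − (-97.192383) ≈ -9.0576.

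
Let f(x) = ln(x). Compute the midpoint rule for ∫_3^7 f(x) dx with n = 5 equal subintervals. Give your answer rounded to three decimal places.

Δx = (7 − 3)/5 = 0.8.
Midpoints: 3.4, 4.2, 5, 5.8, 6.6.
f(3.4) ≈ 1.224, f(4.2) ≈ 1.435, f(5) ≈ 1.609, f(5.8) ≈ 1.758, f(6.6) ≈ 1.887.
Sum = Δx · [f(3.4) + f(4.2) + f(5) + f(5.8) + f(6.6)].
Sum ≈ 6.331.

6.331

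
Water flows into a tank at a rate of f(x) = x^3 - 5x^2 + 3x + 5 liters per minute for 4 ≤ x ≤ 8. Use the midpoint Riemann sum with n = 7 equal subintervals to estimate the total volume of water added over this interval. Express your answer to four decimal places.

303.9184

Δx = (8 − 4)/7 = 4/7.
Midpoints: 30/7, 34/7, 38/7, 6, 46/7, 50/7, 54/7.
f(30/7) = 1625/343, f(34/7) = 5557/343, f(38/7) = 11633/343, f(6) = 59, f(46/7) = 31753/343, f(50/7) = 46565/343, f(54/7) = 65057/343.
Sum = Δx · [f(30/7) + f(34/7) + f(38/7) + ...].
Sum ≈ 303.9184.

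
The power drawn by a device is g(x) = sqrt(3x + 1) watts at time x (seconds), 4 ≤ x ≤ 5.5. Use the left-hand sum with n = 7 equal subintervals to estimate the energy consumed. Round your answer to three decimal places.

Δx = (5.5 − 4)/7 = 3/14.
Left endpoints: 4, 59/14, 31/7, 65/14, 34/7, 71/14, 37/7.
g(4) ≈ 3.606, g(59/14) ≈ 3.694, g(31/7) ≈ 3.780, g(65/14) ≈ 3.864, g(34/7) ≈ 3.946, g(71/14) ≈ 4.027, g(37/7) ≈ 4.106.
Sum = Δx · [g(4) + g(59/14) + g(31/7) + ...].
Sum ≈ 5.790.

5.790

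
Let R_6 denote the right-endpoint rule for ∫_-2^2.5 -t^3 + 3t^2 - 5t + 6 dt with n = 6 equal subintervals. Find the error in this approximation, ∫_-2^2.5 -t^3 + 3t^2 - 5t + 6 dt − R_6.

13.81640625

Exact integral: ∫_-2^2.5 f(t) dt = 39.234375.
R_6 = 25.41796875.
Error = 39.234375 − 25.41796875 = 13.81640625.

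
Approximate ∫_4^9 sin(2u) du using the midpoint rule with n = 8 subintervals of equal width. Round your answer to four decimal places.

Δu = (9 − 4)/8 = 0.625.
Midpoints: 4.3125, 4.9375, 5.5625, 6.1875, 6.8125, 7.4375, 8.0625, 8.6875.
f(4.3125) ≈ 0.7172, f(4.9375) ≈ -0.4352, f(5.5625) ≈ -0.9916, f(6.1875) ≈ -0.1902, f(6.8125) ≈ 0.8717, f(7.4375) ≈ 0.7399, f(8.0625) ≈ -0.4051, f(8.6875) ≈ -0.9954.
Sum = Δu · [f(4.3125) + f(4.9375) + f(5.5625) + ...].
Sum ≈ -0.4304.

-0.4304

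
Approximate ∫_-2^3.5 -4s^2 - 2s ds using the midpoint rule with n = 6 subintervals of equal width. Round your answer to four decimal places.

-74.5428

Δs = (3.5 − (-2))/6 = 11/12.
Midpoints: -37/24, -0.625, 7/24, 29/24, 2.125, 73/24.
f(-37/24) = -925/144, f(-0.625) = -0.3125, f(7/24) = -133/144, f(29/24) = -1189/144, f(2.125) = -22.3125, f(73/24) = -6205/144.
Sum = Δs · [f(-37/24) + f(-0.625) + f(7/24) + ...].
Sum ≈ -74.5428.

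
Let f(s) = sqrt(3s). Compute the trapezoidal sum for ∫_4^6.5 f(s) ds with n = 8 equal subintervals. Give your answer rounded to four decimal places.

9.8971

Δs = (6.5 − 4)/8 = 0.3125.
f(4) ≈ 3.4641, f(4.3125) ≈ 3.5969, f(4.625) ≈ 3.7249, f(4.9375) ≈ 3.8487, f(5.25) ≈ 3.9686, f(5.5625) ≈ 4.0850, f(5.875) ≈ 4.1982, f(6.1875) ≈ 4.3084, f(6.5) ≈ 4.4159.
T_8 = (Δs/2)·[f(s_0) + 2f(s_1) + ... + 2f(s_{7}) + f(s_8)].
Sum ≈ 9.8971.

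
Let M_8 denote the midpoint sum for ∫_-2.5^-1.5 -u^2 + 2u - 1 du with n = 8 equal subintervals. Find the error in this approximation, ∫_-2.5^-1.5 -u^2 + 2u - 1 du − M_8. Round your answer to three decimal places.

Exact integral: ∫_-2.5^-1.5 f(u) du ≈ -9.08333.
M_8 = -9.08203125.
Error ≈ -9.08333 − (-9.08203125) ≈ -0.001.

-0.001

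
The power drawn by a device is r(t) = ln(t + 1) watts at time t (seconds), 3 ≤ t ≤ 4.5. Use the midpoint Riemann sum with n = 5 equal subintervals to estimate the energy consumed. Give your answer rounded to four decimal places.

2.3312

Δt = (4.5 − 3)/5 = 0.3.
Midpoints: 3.15, 3.45, 3.75, 4.05, 4.35.
r(3.15) ≈ 1.4231, r(3.45) ≈ 1.4929, r(3.75) ≈ 1.5581, r(4.05) ≈ 1.6194, r(4.35) ≈ 1.6771.
Sum = Δt · [r(3.15) + r(3.45) + r(3.75) + r(4.05) + r(4.35)].
Sum ≈ 2.3312.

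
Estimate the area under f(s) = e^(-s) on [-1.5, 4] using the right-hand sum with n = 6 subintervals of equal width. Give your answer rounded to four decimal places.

Δs = (4 − (-1.5))/6 = 11/12.
Right endpoints: -7/12, 1/3, 1.25, 13/6, 37/12, 4.
f(-7/12) ≈ 1.7920, f(1/3) ≈ 0.7165, f(1.25) ≈ 0.2865, f(13/6) ≈ 0.1146, f(37/12) ≈ 0.0458, f(4) ≈ 0.0183.
Sum = Δs · [f(-7/12) + f(1/3) + f(1.25) + ...].
Sum ≈ 2.7259.

2.7259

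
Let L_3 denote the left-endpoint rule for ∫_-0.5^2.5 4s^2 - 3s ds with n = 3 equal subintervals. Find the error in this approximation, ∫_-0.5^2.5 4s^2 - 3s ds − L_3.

5.5

Exact integral: ∫_-0.5^2.5 f(s) ds = 12.
L_3 = 6.5.
Error = 12 − 6.5 = 5.5.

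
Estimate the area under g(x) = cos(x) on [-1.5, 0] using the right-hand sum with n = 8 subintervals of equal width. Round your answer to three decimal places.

Δx = (0 − (-1.5))/8 = 0.1875.
Right endpoints: -1.3125, -1.125, -0.9375, -0.75, -0.5625, -0.375, -0.1875, 0.
g(-1.3125) ≈ 0.255, g(-1.125) ≈ 0.431, g(-0.9375) ≈ 0.592, g(-0.75) ≈ 0.732, g(-0.5625) ≈ 0.846, g(-0.375) ≈ 0.931, g(-0.1875) ≈ 0.982, g(0) ≈ 1.000.
Sum = Δx · [g(-1.3125) + g(-1.125) + g(-0.9375) + ...].
Sum ≈ 1.082.

1.082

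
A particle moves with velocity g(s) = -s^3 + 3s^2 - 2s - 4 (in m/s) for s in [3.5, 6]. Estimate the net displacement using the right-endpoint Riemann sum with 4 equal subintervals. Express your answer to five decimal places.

-182.33887

Δs = (6 − 3.5)/4 = 0.625.
Right endpoints: 4.125, 4.75, 5.375, 6.
g(4.125) = -16073/512, g(4.75) = -52.984375, g(5.375) = -42683/512, g(6) = -124.
Sum = Δs · [g(4.125) + g(4.75) + g(5.375) + g(6)].
Sum ≈ -182.33887.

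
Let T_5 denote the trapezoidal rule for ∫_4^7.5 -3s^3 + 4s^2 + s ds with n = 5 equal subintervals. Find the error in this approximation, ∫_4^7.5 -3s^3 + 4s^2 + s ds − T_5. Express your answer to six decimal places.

Exact integral: ∫_4^7.5 f(s) ds ≈ -1683.75520833.
T_5 = -1697.40375.
Error ≈ -1683.75520833 − (-1697.40375) ≈ 13.648542.

13.648542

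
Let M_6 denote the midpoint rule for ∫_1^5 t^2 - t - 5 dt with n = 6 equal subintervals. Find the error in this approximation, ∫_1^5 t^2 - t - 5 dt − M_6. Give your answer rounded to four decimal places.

0.1481

Exact integral: ∫_1^5 f(t) dt ≈ 9.333333.
M_6 ≈ 9.185185.
Error ≈ 9.333333 − 9.185185 ≈ 0.1481.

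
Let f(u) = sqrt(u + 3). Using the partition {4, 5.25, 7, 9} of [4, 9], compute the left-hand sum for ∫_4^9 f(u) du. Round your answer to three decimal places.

Subinterval widths: 1.25, 1.75, 2.
Left endpoints: 4, 5.25, 7.
f(4) ≈ 2.646, f(5.25) ≈ 2.872, f(7) ≈ 3.162.
Sum = Σ Δu_i · f(u_i).
Sum ≈ 14.658.

14.658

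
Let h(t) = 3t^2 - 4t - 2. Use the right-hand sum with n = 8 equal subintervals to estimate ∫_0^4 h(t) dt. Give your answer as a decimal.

32.5

Δt = (4 − 0)/8 = 0.5.
Right endpoints: 0.5, 1, 1.5, 2, 2.5, 3, 3.5, 4.
h(0.5) = -3.25, h(1) = -3, h(1.5) = -1.25, h(2) = 2, h(2.5) = 6.75, h(3) = 13, h(3.5) = 20.75, h(4) = 30.
Sum = Δt · [h(0.5) + h(1) + h(1.5) + ...].
Sum = 32.5.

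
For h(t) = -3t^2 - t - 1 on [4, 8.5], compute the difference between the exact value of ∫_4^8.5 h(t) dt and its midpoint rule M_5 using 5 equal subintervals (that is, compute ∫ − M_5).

Exact integral: ∫_4^8.5 h(t) dt = -582.75.
M_5 = -581.83875.
Error = -582.75 − (-581.83875) = -0.91125.

-0.91125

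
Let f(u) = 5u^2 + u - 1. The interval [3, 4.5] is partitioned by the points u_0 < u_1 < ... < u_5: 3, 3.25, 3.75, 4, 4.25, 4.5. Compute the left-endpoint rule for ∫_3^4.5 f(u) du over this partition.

101.6875

Subinterval widths: 0.25, 0.5, 0.25, 0.25, 0.25.
Left endpoints: 3, 3.25, 3.75, 4, 4.25.
f(3) = 47, f(3.25) = 55.0625, f(3.75) = 73.0625, f(4) = 83, f(4.25) = 93.5625.
Sum = Σ Δu_i · f(u_i).
Sum = 101.6875.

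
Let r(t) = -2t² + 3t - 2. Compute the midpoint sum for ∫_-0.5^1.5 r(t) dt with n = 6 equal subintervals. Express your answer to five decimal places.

Δt = (1.5 − (-0.5))/6 = 1/3.
Midpoints: -1/3, 0, 1/3, 2/3, 1, 4/3.
r(-1/3) = -29/9, r(0) = -2, r(1/3) = -11/9, r(2/3) = -8/9, r(1) = -1, r(4/3) = -14/9.
Sum = Δt · [r(-1/3) + r(0) + r(1/3) + ...].
Sum ≈ -3.29630.

-3.29630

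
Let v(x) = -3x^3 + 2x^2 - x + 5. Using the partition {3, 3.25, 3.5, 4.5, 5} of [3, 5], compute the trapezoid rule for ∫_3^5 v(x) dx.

Subinterval widths: 0.25, 0.25, 1, 0.5.
v(3) = -61, v(3.25) = -80.109375, v(3.5) = -102.625, v(4.5) = -232.375, v(5) = -325.
On each subinterval the trapezoid contributes (Δx_i/2)·[v(x_{i-1}) + v(x_i)].
Sum = -347.32421875.

-347.32421875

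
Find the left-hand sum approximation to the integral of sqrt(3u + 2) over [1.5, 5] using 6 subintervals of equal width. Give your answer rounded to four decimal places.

Δu = (5 − 1.5)/6 = 7/12.
Left endpoints: 1.5, 25/12, 8/3, 3.25, 23/6, 53/12.
f(1.5) ≈ 2.5495, f(25/12) ≈ 2.8723, f(8/3) ≈ 3.1623, f(3.25) ≈ 3.4278, f(23/6) ≈ 3.6742, f(53/12) ≈ 3.9051.
Sum = Δu · [f(1.5) + f(25/12) + f(8/3) + ...].
Sum ≈ 11.4282.

11.4282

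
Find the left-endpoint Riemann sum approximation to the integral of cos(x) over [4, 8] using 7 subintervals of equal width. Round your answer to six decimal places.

Δx = (8 − 4)/7 = 4/7.
Left endpoints: 4, 32/7, 36/7, 40/7, 44/7, 48/7, 52/7.
f(4) ≈ -0.653644, f(32/7) ≈ -0.140494, f(36/7) ≈ 0.417296, f(40/7) ≈ 0.842494, f(44/7) ≈ 0.999997, f(48/7) ≈ 0.839759, f(52/7) ≈ 0.412694.
Sum = Δx · [f(4) + f(32/7) + f(36/7) + ...].
Sum ≈ 1.553202.

1.553202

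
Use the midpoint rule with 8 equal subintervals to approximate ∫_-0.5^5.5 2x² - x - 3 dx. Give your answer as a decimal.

Δx = (5.5 − (-0.5))/8 = 0.75.
Midpoints: -0.125, 0.625, 1.375, 2.125, 2.875, 3.625, 4.375, 5.125.
f(-0.125) = -2.84375, f(0.625) = -2.84375, f(1.375) = -0.59375, f(2.125) = 3.90625, f(2.875) = 10.65625, f(3.625) = 19.65625, f(4.375) = 30.90625, f(5.125) = 44.40625.
Sum = Δx · [f(-0.125) + f(0.625) + f(1.375) + ...].
Sum = 77.4375.

77.4375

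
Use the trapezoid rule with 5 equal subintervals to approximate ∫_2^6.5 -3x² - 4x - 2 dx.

-353.9475

Δx = (6.5 − 2)/5 = 0.9.
f(2) = -22, f(2.9) = -38.83, f(3.8) = -60.52, f(4.7) = -87.07, f(5.6) = -118.48, f(6.5) = -154.75.
T_5 = (Δx/2)·[f(x_0) + 2f(x_1) + ... + 2f(x_{4}) + f(x_5)].
Sum = -353.9475.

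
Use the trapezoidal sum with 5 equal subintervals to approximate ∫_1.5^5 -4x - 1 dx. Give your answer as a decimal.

Δx = (5 − 1.5)/5 = 0.7.
f(1.5) = -7, f(2.2) = -9.8, f(2.9) = -12.6, f(3.6) = -15.4, f(4.3) = -18.2, f(5) = -21.
T_5 = (Δx/2)·[f(x_0) + 2f(x_1) + ... + 2f(x_{4}) + f(x_5)].
Sum = -49.

-49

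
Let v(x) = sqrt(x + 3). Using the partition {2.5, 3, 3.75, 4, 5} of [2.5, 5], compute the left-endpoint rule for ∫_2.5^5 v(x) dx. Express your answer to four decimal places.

Subinterval widths: 0.5, 0.75, 0.25, 1.
Left endpoints: 2.5, 3, 3.75, 4.
v(2.5) ≈ 2.3452, v(3) ≈ 2.4495, v(3.75) ≈ 2.5981, v(4) ≈ 2.6458.
Sum = Σ Δx_i · v(x_i).
Sum ≈ 6.3050.

6.3050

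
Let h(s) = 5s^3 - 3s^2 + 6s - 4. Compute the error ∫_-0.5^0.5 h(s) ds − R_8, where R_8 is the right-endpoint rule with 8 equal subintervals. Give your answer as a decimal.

Exact integral: ∫_-0.5^0.5 h(s) ds = -4.25.
R_8 = -3.8046875.
Error = -4.25 − (-3.8046875) = -0.4453125.

-0.4453125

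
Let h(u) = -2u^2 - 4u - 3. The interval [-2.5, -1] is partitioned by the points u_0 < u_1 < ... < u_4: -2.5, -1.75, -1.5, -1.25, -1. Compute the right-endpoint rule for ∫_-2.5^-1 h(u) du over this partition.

-2.5

Subinterval widths: 0.75, 0.25, 0.25, 0.25.
Right endpoints: -1.75, -1.5, -1.25, -1.
h(-1.75) = -2.125, h(-1.5) = -1.5, h(-1.25) = -1.125, h(-1) = -1.
Sum = Σ Δu_i · h(u_i).
Sum = -2.5.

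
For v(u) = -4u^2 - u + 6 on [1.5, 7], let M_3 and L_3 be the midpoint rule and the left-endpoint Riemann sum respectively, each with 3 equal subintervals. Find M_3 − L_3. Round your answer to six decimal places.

-157.972222

M_3 ≈ -437.04629630.
L_3 ≈ -279.07407407.
M_3 − L_3 ≈ -157.972222.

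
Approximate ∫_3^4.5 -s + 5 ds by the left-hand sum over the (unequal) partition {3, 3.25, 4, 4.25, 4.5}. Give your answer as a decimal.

2.25

Subinterval widths: 0.25, 0.75, 0.25, 0.25.
Left endpoints: 3, 3.25, 4, 4.25.
f(3) = 2, f(3.25) = 1.75, f(4) = 1, f(4.25) = 0.75.
Sum = Σ Δs_i · f(s_i).
Sum = 2.25.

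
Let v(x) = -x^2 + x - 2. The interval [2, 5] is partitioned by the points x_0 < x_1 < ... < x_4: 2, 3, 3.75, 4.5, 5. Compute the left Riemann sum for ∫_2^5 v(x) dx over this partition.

-28.109375

Subinterval widths: 1, 0.75, 0.75, 0.5.
Left endpoints: 2, 3, 3.75, 4.5.
v(2) = -4, v(3) = -8, v(3.75) = -12.3125, v(4.5) = -17.75.
Sum = Σ Δx_i · v(x_i).
Sum = -28.109375.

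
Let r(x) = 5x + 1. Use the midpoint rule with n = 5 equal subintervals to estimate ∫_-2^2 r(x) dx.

Δx = (2 − (-2))/5 = 0.8.
Midpoints: -1.6, -0.8, 0, 0.8, 1.6.
r(-1.6) = -7, r(-0.8) = -3, r(0) = 1, r(0.8) = 5, r(1.6) = 9.
Sum = Δx · [r(-1.6) + r(-0.8) + r(0) + r(0.8) + r(1.6)].
Sum = 4.

4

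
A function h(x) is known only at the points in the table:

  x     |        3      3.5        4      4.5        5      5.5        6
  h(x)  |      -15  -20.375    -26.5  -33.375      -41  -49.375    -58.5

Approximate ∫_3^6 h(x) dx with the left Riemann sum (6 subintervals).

-92.8125

Δx = 0.5.
Sum = 0.5·[(-15) + (-20.375) + (-26.5) + (-33.375) + (-41) + (-49.375)] = -92.8125.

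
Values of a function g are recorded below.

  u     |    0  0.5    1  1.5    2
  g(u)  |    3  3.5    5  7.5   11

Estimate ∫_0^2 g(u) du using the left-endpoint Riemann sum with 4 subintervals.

Δu = 0.5.
Sum = 0.5·[3 + 3.5 + 5 + 7.5] = 9.5.

9.5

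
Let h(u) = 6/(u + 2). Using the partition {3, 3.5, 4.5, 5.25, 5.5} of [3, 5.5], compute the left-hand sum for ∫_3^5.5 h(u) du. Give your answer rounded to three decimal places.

2.590

Subinterval widths: 0.5, 1, 0.75, 0.25.
Left endpoints: 3, 3.5, 4.5, 5.25.
h(3) = 1.2, h(3.5) = 12/11, h(4.5) = 12/13, h(5.25) = 24/29.
Sum = Σ Δu_i · h(u_i).
Sum ≈ 2.590.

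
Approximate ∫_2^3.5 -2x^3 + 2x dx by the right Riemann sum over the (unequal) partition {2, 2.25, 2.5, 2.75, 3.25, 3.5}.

-70.921875

Subinterval widths: 0.25, 0.25, 0.25, 0.5, 0.25.
Right endpoints: 2.25, 2.5, 2.75, 3.25, 3.5.
f(2.25) = -18.28125, f(2.5) = -26.25, f(2.75) = -36.09375, f(3.25) = -62.15625, f(3.5) = -78.75.
Sum = Σ Δx_i · f(x_i).
Sum = -70.921875.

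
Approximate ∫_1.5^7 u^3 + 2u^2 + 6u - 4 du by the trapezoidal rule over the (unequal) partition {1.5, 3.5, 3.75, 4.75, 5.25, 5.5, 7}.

Subinterval widths: 2, 0.25, 1, 0.5, 0.25, 1.5.
f(1.5) = 12.875, f(3.5) = 84.375, f(3.75) = 99.359375, f(4.75) = 176.796875, f(5.25) = 227.328125, f(5.5) = 255.875, f(7) = 479.
On each subinterval the trapezoid contributes (Δu_i/2)·[f(u_{i-1}) + f(u_i)].
Sum = 970.8828125.

970.8828125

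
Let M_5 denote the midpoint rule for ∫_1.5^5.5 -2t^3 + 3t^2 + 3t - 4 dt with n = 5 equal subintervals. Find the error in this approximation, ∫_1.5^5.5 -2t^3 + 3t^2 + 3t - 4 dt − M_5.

-3.84

Exact integral: ∫_1.5^5.5 f(t) dt = -266.
M_5 = -262.16.
Error = -266 − (-262.16) = -3.84.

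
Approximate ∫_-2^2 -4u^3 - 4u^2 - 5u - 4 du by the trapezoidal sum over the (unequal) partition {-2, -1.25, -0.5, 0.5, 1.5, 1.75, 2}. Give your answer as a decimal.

-39.25

Subinterval widths: 0.75, 0.75, 1, 1, 0.25, 0.25.
f(-2) = 22, f(-1.25) = 3.8125, f(-0.5) = -2, f(0.5) = -8, f(1.5) = -34, f(1.75) = -46.4375, f(2) = -62.
On each subinterval the trapezoid contributes (Δu_i/2)·[f(u_{i-1}) + f(u_i)].
Sum = -39.25.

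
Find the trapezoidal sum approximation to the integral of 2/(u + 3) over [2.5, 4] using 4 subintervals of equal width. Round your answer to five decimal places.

Δu = (4 − 2.5)/4 = 0.375.
f(2.5) = 4/11, f(2.875) = 16/47, f(3.25) = 0.32, f(3.625) = 16/53, f(4) = 2/7.
T_4 = (Δu/2)·[f(u_0) + 2f(u_1) + 2f(u_2) + 2f(u_3) + f(u_4)].
Sum ≈ 0.48262.

0.48262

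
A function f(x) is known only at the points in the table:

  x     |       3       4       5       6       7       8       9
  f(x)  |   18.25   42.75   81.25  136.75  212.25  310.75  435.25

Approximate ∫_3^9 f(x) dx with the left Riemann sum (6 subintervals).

802

Δx = 1.
Sum = 1·[18.25 + 42.75 + 81.25 + 136.75 + 212.25 + 310.75] = 802.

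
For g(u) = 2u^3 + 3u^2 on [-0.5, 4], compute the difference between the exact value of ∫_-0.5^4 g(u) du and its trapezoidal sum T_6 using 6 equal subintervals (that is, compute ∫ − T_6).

-5.6953125

Exact integral: ∫_-0.5^4 g(u) du = 192.09375.
T_6 = 197.7890625.
Error = 192.09375 − 197.7890625 = -5.6953125.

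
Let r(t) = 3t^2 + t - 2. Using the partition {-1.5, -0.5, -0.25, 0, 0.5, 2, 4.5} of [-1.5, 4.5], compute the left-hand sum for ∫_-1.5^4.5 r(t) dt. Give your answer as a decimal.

Subinterval widths: 1, 0.25, 0.25, 0.5, 1.5, 2.5.
Left endpoints: -1.5, -0.5, -0.25, 0, 0.5, 2.
r(-1.5) = 3.25, r(-0.5) = -1.75, r(-0.25) = -2.0625, r(0) = -2, r(0.5) = -0.75, r(2) = 12.
Sum = Σ Δt_i · r(t_i).
Sum = 30.171875.

30.171875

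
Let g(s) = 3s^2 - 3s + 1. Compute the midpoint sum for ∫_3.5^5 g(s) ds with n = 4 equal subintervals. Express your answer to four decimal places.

Δs = (5 − 3.5)/4 = 0.375.
Midpoints: 3.6875, 4.0625, 4.4375, 4.8125.
g(3.6875) = 30.73046875, g(4.0625) = 38.32421875, g(4.4375) = 46.76171875, g(4.8125) = 56.04296875.
Sum = Δs · [g(3.6875) + g(4.0625) + g(4.4375) + g(4.8125)].
Sum ≈ 64.4473.

64.4473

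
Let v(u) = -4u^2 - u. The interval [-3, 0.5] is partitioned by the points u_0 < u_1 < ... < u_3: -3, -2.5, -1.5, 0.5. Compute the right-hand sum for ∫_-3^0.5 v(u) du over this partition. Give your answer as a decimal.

-21.75

Subinterval widths: 0.5, 1, 2.
Right endpoints: -2.5, -1.5, 0.5.
v(-2.5) = -22.5, v(-1.5) = -7.5, v(0.5) = -1.5.
Sum = Σ Δu_i · v(u_i).
Sum = -21.75.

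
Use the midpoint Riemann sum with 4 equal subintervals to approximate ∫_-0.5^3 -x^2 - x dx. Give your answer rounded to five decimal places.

-13.19336

Δx = (3 − (-0.5))/4 = 0.875.
Midpoints: -0.0625, 0.8125, 1.6875, 2.5625.
f(-0.0625) = 0.05859375, f(0.8125) = -1.47265625, f(1.6875) = -4.53515625, f(2.5625) = -9.12890625.
Sum = Δx · [f(-0.0625) + f(0.8125) + f(1.6875) + f(2.5625)].
Sum ≈ -13.19336.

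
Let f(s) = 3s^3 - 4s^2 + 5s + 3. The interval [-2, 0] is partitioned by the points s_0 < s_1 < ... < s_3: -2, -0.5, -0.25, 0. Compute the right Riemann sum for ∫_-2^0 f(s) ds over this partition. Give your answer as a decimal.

-0.19921875

Subinterval widths: 1.5, 0.25, 0.25.
Right endpoints: -0.5, -0.25, 0.
f(-0.5) = -0.875, f(-0.25) = 1.453125, f(0) = 3.
Sum = Σ Δs_i · f(s_i).
Sum = -0.19921875.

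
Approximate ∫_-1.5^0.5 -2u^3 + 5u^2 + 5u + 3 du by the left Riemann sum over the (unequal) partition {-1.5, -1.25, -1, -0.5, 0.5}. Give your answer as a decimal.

9.9921875

Subinterval widths: 0.25, 0.25, 0.5, 1.
Left endpoints: -1.5, -1.25, -1, -0.5.
f(-1.5) = 13.5, f(-1.25) = 8.46875, f(-1) = 5, f(-0.5) = 2.
Sum = Σ Δu_i · f(u_i).
Sum = 9.9921875.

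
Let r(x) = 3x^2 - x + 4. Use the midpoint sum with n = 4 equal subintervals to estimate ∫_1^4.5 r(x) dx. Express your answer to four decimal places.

Δx = (4.5 − 1)/4 = 0.875.
Midpoints: 1.4375, 2.3125, 3.1875, 4.0625.
r(1.4375) = 8.76171875, r(2.3125) = 17.73046875, r(3.1875) = 31.29296875, r(4.0625) = 49.44921875.
Sum = Δx · [r(1.4375) + r(2.3125) + r(3.1875) + r(4.0625)].
Sum ≈ 93.8301.

93.8301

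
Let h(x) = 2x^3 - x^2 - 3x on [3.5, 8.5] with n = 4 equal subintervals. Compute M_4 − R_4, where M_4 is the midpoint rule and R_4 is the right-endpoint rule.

M_4 = 2231.796875.
R_4 = 2967.34375.
M_4 − R_4 = -735.546875.

-735.546875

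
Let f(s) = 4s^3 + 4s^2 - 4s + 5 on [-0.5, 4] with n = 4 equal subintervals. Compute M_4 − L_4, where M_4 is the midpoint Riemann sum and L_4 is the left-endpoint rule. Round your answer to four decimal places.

M_4 ≈ 320.572266.
L_4 = 186.57421875.
M_4 − L_4 ≈ 133.9980.

133.9980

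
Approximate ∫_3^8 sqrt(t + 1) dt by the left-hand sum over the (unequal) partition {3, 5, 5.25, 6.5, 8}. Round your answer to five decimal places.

Subinterval widths: 2, 0.25, 1.25, 1.5.
Left endpoints: 3, 5, 5.25, 6.5.
f(3) ≈ 2.00000, f(5) ≈ 2.44949, f(5.25) ≈ 2.50000, f(6.5) ≈ 2.73861.
Sum = Σ Δt_i · f(t_i).
Sum ≈ 11.84529.

11.84529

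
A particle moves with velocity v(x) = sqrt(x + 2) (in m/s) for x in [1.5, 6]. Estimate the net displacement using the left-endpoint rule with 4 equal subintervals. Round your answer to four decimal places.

Δx = (6 − 1.5)/4 = 1.125.
Left endpoints: 1.5, 2.625, 3.75, 4.875.
v(1.5) ≈ 1.8708, v(2.625) ≈ 2.1506, v(3.75) ≈ 2.3979, v(4.875) ≈ 2.6220.
Sum = Δx · [v(1.5) + v(2.625) + v(3.75) + v(4.875)].
Sum ≈ 10.1715.

10.1715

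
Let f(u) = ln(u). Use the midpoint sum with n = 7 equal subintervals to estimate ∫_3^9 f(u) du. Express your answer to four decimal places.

10.4859

Δu = (9 − 3)/7 = 6/7.
Midpoints: 24/7, 30/7, 36/7, 6, 48/7, 54/7, 60/7.
f(24/7) ≈ 1.2321, f(30/7) ≈ 1.4553, f(36/7) ≈ 1.6376, f(6) ≈ 1.7918, f(48/7) ≈ 1.9253, f(54/7) ≈ 2.0431, f(60/7) ≈ 2.1484.
Sum = Δu · [f(24/7) + f(30/7) + f(36/7) + ...].
Sum ≈ 10.4859.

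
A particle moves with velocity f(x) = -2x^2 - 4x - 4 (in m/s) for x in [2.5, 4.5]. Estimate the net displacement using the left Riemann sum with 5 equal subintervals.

-79.24

Δx = (4.5 − 2.5)/5 = 0.4.
Left endpoints: 2.5, 2.9, 3.3, 3.7, 4.1.
f(2.5) = -26.5, f(2.9) = -32.42, f(3.3) = -38.98, f(3.7) = -46.18, f(4.1) = -54.02.
Sum = Δx · [f(2.5) + f(2.9) + f(3.3) + f(3.7) + f(4.1)].
Sum = -79.24.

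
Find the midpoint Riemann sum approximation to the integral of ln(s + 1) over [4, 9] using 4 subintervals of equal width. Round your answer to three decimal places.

9.985

Δs = (9 − 4)/4 = 1.25.
Midpoints: 4.625, 5.875, 7.125, 8.375.
f(4.625) ≈ 1.727, f(5.875) ≈ 1.928, f(7.125) ≈ 2.095, f(8.375) ≈ 2.238.
Sum = Δs · [f(4.625) + f(5.875) + f(7.125) + f(8.375)].
Sum ≈ 9.985.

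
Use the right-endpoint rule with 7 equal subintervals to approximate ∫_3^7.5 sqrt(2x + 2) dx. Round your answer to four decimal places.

16.2341

Δx = (7.5 − 3)/7 = 9/14.
Right endpoints: 51/14, 30/7, 69/14, 39/7, 87/14, 48/7, 7.5.
f(51/14) ≈ 3.0472, f(30/7) ≈ 3.2514, f(69/14) ≈ 3.4434, f(39/7) ≈ 3.6253, f(87/14) ≈ 3.7985, f(48/7) ≈ 3.9641, f(7.5) ≈ 4.1231.
Sum = Δx · [f(51/14) + f(30/7) + f(69/14) + ...].
Sum ≈ 16.2341.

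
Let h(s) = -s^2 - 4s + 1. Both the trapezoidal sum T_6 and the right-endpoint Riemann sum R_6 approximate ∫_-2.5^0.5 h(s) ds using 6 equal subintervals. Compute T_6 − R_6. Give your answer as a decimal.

T_6 = 9.625.
R_6 = 8.125.
T_6 − R_6 = 1.5.

1.5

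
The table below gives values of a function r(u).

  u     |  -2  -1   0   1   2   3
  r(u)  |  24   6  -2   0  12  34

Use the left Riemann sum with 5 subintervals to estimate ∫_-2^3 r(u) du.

40

Δu = 1.
Sum = 1·[24 + 6 + (-2) + 0 + 12] = 40.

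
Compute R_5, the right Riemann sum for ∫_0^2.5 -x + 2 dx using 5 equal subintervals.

Δx = (2.5 − 0)/5 = 0.5.
Right endpoints: 0.5, 1, 1.5, 2, 2.5.
f(0.5) = 1.5, f(1) = 1, f(1.5) = 0.5, f(2) = 0, f(2.5) = -0.5.
Sum = Δx · [f(0.5) + f(1) + f(1.5) + f(2) + f(2.5)].
Sum = 1.25.

1.25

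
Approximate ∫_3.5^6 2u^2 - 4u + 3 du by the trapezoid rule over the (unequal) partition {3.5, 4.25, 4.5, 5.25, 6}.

75.84375

Subinterval widths: 0.75, 0.25, 0.75, 0.75.
f(3.5) = 13.5, f(4.25) = 22.125, f(4.5) = 25.5, f(5.25) = 37.125, f(6) = 51.
On each subinterval the trapezoid contributes (Δu_i/2)·[f(u_{i-1}) + f(u_i)].
Sum = 75.84375.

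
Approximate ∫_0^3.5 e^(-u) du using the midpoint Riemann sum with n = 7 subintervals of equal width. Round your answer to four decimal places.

Δu = (3.5 − 0)/7 = 0.5.
Midpoints: 0.25, 0.75, 1.25, 1.75, 2.25, 2.75, 3.25.
f(0.25) ≈ 0.7788, f(0.75) ≈ 0.4724, f(1.25) ≈ 0.2865, f(1.75) ≈ 0.1738, f(2.25) ≈ 0.1054, f(2.75) ≈ 0.0639, f(3.25) ≈ 0.0388.
Sum = Δu · [f(0.25) + f(0.75) + f(1.25) + ...].
Sum ≈ 0.9598.

0.9598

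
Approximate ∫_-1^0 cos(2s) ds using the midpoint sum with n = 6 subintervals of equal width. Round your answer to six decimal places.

0.456760

Δs = (0 − (-1))/6 = 1/6.
Midpoints: -11/12, -0.75, -7/12, -5/12, -0.25, -1/12.
f(-11/12) ≈ -0.259531, f(-0.75) ≈ 0.070737, f(-7/12) ≈ 0.393219, f(-5/12) ≈ 0.672412, f(-0.25) ≈ 0.877583, f(-1/12) ≈ 0.986143.
Sum = Δs · [f(-11/12) + f(-0.75) + f(-7/12) + ...].
Sum ≈ 0.456760.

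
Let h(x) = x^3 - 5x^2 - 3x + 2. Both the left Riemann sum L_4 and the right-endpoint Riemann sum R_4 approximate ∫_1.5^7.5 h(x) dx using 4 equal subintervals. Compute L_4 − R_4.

L_4 = -55.5.
R_4 = 140.25.
L_4 − R_4 = -195.75.

-195.75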